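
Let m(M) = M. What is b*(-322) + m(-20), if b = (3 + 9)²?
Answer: -46388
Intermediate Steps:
b = 144 (b = 12² = 144)
b*(-322) + m(-20) = 144*(-322) - 20 = -46368 - 20 = -46388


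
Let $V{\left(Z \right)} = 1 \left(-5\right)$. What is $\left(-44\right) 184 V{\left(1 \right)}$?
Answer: $40480$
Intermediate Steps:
$V{\left(Z \right)} = -5$
$\left(-44\right) 184 V{\left(1 \right)} = \left(-44\right) 184 \left(-5\right) = \left(-8096\right) \left(-5\right) = 40480$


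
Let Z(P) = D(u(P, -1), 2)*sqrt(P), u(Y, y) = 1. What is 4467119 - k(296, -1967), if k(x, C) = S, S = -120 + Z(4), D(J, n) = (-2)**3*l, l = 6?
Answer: 4467335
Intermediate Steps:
D(J, n) = -48 (D(J, n) = (-2)**3*6 = -8*6 = -48)
Z(P) = -48*sqrt(P)
S = -216 (S = -120 - 48*sqrt(4) = -120 - 48*2 = -120 - 96 = -216)
k(x, C) = -216
4467119 - k(296, -1967) = 4467119 - 1*(-216) = 4467119 + 216 = 4467335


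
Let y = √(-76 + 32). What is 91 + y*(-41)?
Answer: 91 - 82*I*√11 ≈ 91.0 - 271.96*I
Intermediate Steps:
y = 2*I*√11 (y = √(-44) = 2*I*√11 ≈ 6.6332*I)
91 + y*(-41) = 91 + (2*I*√11)*(-41) = 91 - 82*I*√11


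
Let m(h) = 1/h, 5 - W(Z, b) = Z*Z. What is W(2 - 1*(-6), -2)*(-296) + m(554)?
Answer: 9675057/554 ≈ 17464.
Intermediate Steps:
W(Z, b) = 5 - Z² (W(Z, b) = 5 - Z*Z = 5 - Z²)
W(2 - 1*(-6), -2)*(-296) + m(554) = (5 - (2 - 1*(-6))²)*(-296) + 1/554 = (5 - (2 + 6)²)*(-296) + 1/554 = (5 - 1*8²)*(-296) + 1/554 = (5 - 1*64)*(-296) + 1/554 = (5 - 64)*(-296) + 1/554 = -59*(-296) + 1/554 = 17464 + 1/554 = 9675057/554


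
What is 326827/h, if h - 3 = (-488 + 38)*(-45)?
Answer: 326827/20253 ≈ 16.137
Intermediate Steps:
h = 20253 (h = 3 + (-488 + 38)*(-45) = 3 - 450*(-45) = 3 + 20250 = 20253)
326827/h = 326827/20253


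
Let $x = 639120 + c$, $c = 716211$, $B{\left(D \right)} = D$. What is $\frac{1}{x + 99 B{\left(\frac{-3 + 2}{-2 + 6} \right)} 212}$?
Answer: $\frac{1}{1350084} \approx 7.4069 \cdot 10^{-7}$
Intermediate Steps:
$x = 1355331$ ($x = 639120 + 716211 = 1355331$)
$\frac{1}{x + 99 B{\left(\frac{-3 + 2}{-2 + 6} \right)} 212} = \frac{1}{1355331 + 99 \frac{-3 + 2}{-2 + 6} \cdot 212} = \frac{1}{1355331 + 99 \left(- \frac{1}{4}\right) 212} = \frac{1}{1355331 - 5247} = \frac{1}{1350084}$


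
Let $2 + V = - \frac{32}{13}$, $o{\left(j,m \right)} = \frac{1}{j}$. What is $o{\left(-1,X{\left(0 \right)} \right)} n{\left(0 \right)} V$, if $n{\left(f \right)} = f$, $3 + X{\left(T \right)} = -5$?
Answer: $0$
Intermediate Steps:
$X{\left(T \right)} = -8$ ($X{\left(T \right)} = -3 - 5 = -8$)
$V = - \frac{58}{13}$ ($V = -2 - \frac{32}{13} = - \frac{58}{13} \approx -4.4615$)
$o{\left(-1,X{\left(0 \right)} \right)} n{\left(0 \right)} V = \frac{1}{-1} \cdot 0 \left(- \frac{58}{13}\right) = \left(-1\right) 0 \left(- \frac{58}{13}\right) = 0 \left(- \frac{58}{13}\right) = 0$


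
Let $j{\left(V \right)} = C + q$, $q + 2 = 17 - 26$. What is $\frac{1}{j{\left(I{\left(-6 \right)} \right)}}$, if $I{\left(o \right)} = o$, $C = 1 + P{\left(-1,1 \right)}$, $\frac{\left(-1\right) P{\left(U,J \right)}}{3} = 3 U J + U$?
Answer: $\frac{1}{2} \approx 0.5$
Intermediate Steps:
$P{\left(U,J \right)} = - 3 U - 9 J U$ ($P{\left(U,J \right)} = - 3 \left(3 U J + U\right) = - 3 \left(3 J U + U\right) = - 3 \left(U + 3 J U\right) = - 3 U - 9 J U$)
$C = 13$ ($C = 1 - - 3 \left(1 + 3 \cdot 1\right) = 1 - - 3 \left(1 + 3\right) = 1 - \left(-3\right) 4 = 1 + 12 = 13$)
$q = -11$ ($q = -2 + \left(17 - 26\right) = -2 - 9 = -11$)
$j{\left(V \right)} = 2$ ($j{\left(V \right)} = 13 - 11 = 2$)
$\frac{1}{j{\left(I{\left(-6 \right)} \right)}} = \frac{1}{2}$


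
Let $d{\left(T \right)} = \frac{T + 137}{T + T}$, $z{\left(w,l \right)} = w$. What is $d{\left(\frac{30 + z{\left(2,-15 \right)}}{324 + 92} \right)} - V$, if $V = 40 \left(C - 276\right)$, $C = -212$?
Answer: $20411$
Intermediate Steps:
$d{\left(T \right)} = \frac{137 + T}{2 T}$
$V = -19520$ ($V = 40 \left(-212 - 276\right) = 40 \left(-488\right) = -19520$)
$d{\left(\frac{30 + z{\left(2,-15 \right)}}{324 + 92} \right)} - V = \frac{137 + \frac{30 + 2}{324 + 92}}{2 \frac{30 + 2}{324 + 92}} - -19520 = \frac{137 + \frac{32}{416}}{2 \cdot \frac{32}{416}} + 19520 = \frac{137 + 32 \cdot \frac{1}{416}}{2 \cdot 32 \cdot \frac{1}{416}} + 19520 = \frac{\frac{1}{\frac{1}{13}} \left(137 + \frac{1}{13}\right)}{2} + 19520 = \frac{1}{2} \cdot 13 \cdot \frac{1782}{13} + 19520 = 891 + 19520 = 20411$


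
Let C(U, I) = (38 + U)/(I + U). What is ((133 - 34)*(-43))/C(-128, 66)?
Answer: -14663/5 ≈ -2932.6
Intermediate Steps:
C(U, I) = (38 + U)/(I + U)
((133 - 34)*(-43))/C(-128, 66) = ((133 - 34)*(-43))/(((38 - 128)/(66 - 128))) = (99*(-43))/((-90/(-62))) = -4257/((-1/62*(-90))) = -4257/45/31 = -4257*31/45 = -14663/5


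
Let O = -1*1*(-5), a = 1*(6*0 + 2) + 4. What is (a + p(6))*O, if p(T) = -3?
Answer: 15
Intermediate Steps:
a = 6 (a = 1*(0 + 2) + 4 = 1*2 + 4 = 2 + 4 = 6)
O = 5 (O = -1*(-5) = 5)
(a + p(6))*O = (6 - 3)*5 = 3*5 = 15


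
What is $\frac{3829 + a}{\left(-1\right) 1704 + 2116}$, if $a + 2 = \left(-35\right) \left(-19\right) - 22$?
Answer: $\frac{2235}{206} \approx 10.85$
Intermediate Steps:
$a = 641$ ($a = -2 - -643 = -2 + \left(665 - 22\right) = -2 + 643 = 641$)
$\frac{3829 + a}{\left(-1\right) 1704 + 2116} = \frac{3829 + 641}{\left(-1\right) 1704 + 2116} = \frac{4470}{-1704 + 2116} = \frac{4470}{412} = 4470 \cdot \frac{1}{412} = \frac{2235}{206}$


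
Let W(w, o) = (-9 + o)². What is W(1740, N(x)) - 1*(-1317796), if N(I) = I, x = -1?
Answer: 1317896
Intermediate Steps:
W(1740, N(x)) - 1*(-1317796) = (-9 - 1)² - 1*(-1317796) = (-10)² + 1317796 = 100 + 1317796 = 1317896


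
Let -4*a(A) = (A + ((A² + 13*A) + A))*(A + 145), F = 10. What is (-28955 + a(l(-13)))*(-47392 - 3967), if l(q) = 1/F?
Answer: 5959652188259/4000 ≈ 1.4899e+9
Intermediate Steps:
l(q) = ⅒ (l(q) = 1/10 = ⅒)
a(A) = -(145 + A)*(A² + 15*A)/4 (a(A) = -(A + ((A² + 13*A) + A))*(A + 145)/4 = -(A + (A² + 14*A))*(145 + A)/4 = -(A² + 15*A)*(145 + A)/4 = -(145 + A)*(A² + 15*A)/4)
(-28955 + a(l(-13)))*(-47392 - 3967) = (-28955 - ¼*⅒*(2175 + (⅒)² + 160*(⅒)))*(-47392 - 3967) = (-28955 - ¼*⅒*(2175 + 1/100 + 16))*(-51359) = (-28955 - ¼*⅒*219101/100)*(-51359) = (-28955 - 219101/4000)*(-51359) = -116039101/4000*(-51359) = 5959652188259/4000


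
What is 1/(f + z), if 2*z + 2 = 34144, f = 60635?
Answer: 1/77706 ≈ 1.2869e-5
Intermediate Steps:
z = 17071 (z = -1 + (1/2)*34144 = -1 + 17072 = 17071)
1/(f + z) = 1/(60635 + 17071) = 1/77706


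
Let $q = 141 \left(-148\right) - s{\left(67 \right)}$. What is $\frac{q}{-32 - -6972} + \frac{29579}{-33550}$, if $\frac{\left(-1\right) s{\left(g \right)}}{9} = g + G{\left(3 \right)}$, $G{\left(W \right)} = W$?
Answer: $- \frac{2009689}{529175} \approx -3.7978$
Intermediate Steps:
$s{\left(g \right)} = -27 - 9 g$ ($s{\left(g \right)} = - 9 \left(g + 3\right) = - 9 \left(3 + g\right) = -27 - 9 g$)
$q = -20238$ ($q = 141 \left(-148\right) - \left(-27 - 603\right) = -20868 - \left(-27 - 603\right) = -20868 - -630 = -20868 + 630 = -20238$)
$\frac{q}{-32 - -6972} + \frac{29579}{-33550} = - \frac{20238}{-32 - -6972} + \frac{29579}{-33550} = - \frac{20238}{-32 + 6972} + 29579 \left(- \frac{1}{33550}\right) = - \frac{20238}{6940} - \frac{2689}{3050} = \left(-20238\right) \frac{1}{6940} - \frac{2689}{3050} = - \frac{10119}{3470} - \frac{2689}{3050} = - \frac{2009689}{529175}$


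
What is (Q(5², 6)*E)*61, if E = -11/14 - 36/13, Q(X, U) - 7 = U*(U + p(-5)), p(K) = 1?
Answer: -276269/26 ≈ -10626.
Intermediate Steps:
Q(X, U) = 7 + U*(1 + U) (Q(X, U) = 7 + U*(U + 1) = 7 + U*(1 + U))
E = -647/182 (E = -11*1/14 - 36*1/13 = -11/14 - 36/13 = -647/182 ≈ -3.5549)
(Q(5², 6)*E)*61 = ((7 + 6 + 6²)*(-647/182))*61 = ((7 + 6 + 36)*(-647/182))*61 = (49*(-647/182))*61 = -4529/26*61 = -276269/26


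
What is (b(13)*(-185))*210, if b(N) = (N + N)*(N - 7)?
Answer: -6060600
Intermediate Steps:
b(N) = 2*N*(-7 + N) (b(N) = (2*N)*(-7 + N) = 2*N*(-7 + N))
(b(13)*(-185))*210 = ((2*13*(-7 + 13))*(-185))*210 = ((2*13*6)*(-185))*210 = (156*(-185))*210 = -28860*210 = -6060600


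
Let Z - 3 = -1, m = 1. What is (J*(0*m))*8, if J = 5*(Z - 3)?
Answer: 0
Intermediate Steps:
Z = 2 (Z = 3 - 1 = 2)
J = -5 (J = 5*(2 - 3) = 5*(-1) = -5)
(J*(0*m))*8 = -0*8 = -5*0*8 = 0*8 = 0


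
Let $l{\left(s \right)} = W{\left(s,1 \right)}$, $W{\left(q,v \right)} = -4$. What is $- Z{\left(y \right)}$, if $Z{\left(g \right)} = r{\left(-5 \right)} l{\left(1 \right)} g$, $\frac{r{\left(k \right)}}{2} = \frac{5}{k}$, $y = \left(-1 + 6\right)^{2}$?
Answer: $-200$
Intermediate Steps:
$y = 25$ ($y = 5^{2} = 25$)
$r{\left(k \right)} = \frac{10}{k}$ ($r{\left(k \right)} = 2 \frac{5}{k} = \frac{10}{k}$)
$l{\left(s \right)} = -4$
$Z{\left(g \right)} = 8 g$ ($Z{\left(g \right)} = \frac{10}{-5} \left(-4\right) g = 10 \left(- \frac{1}{5}\right) \left(-4\right) g = \left(-2\right) \left(-4\right) g = 8 g$)
$- Z{\left(y \right)} = - 8 \cdot 25 = \left(-1\right) 200 = -200$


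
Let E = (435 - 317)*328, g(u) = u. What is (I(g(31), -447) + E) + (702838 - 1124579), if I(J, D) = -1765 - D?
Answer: -384355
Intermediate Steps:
E = 38704 (E = 118*328 = 38704)
(I(g(31), -447) + E) + (702838 - 1124579) = ((-1765 - 1*(-447)) + 38704) + (702838 - 1124579) = ((-1765 + 447) + 38704) - 421741 = (-1318 + 38704) - 421741 = 37386 - 421741 = -384355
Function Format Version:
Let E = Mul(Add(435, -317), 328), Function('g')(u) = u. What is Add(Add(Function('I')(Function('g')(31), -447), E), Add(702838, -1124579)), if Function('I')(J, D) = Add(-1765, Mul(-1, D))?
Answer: -384355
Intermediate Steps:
E = 38704 (E = Mul(118, 328) = 38704)
Add(Add(Function('I')(Function('g')(31), -447), E), Add(702838, -1124579)) = Add(Add(Add(-1765, Mul(-1, -447)), 38704), Add(702838, -1124579)) = Add(Add(Add(-1765, 447), 38704), -421741) = Add(Add(-1318, 38704), -421741) = Add(37386, -421741) = -384355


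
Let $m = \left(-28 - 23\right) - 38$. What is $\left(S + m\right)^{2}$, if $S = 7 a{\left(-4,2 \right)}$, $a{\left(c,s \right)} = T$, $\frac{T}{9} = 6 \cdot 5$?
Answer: $3243601$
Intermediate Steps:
$T = 270$ ($T = 9 \cdot 6 \cdot 5 = 9 \cdot 30 = 270$)
$a{\left(c,s \right)} = 270$
$m = -89$ ($m = -51 - 38 = -89$)
$S = 1890$ ($S = 7 \cdot 270 = 1890$)
$\left(S + m\right)^{2} = \left(1890 - 89\right)^{2} = 1801^{2} = 3243601$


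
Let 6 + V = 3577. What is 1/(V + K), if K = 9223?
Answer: 1/12794 ≈ 7.8162e-5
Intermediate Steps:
V = 3571 (V = -6 + 3577 = 3571)
1/(V + K) = 1/(3571 + 9223) = 1/12794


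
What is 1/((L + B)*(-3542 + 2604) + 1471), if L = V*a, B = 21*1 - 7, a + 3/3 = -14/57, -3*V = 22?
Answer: -171/3459187 ≈ -4.9434e-5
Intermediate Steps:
V = -22/3 (V = -1/3*22 = -22/3 ≈ -7.3333)
a = -71/57 (a = -1 - 14/57 = -71/57 ≈ -1.2456)
B = 14 (B = 21 - 7 = 14)
L = 1562/171 (L = -22/3*(-71/57) = 1562/171 ≈ 9.1345)
1/((L + B)*(-3542 + 2604) + 1471) = 1/((1562/171 + 14)*(-3542 + 2604) + 1471) = 1/((3956/171)*(-938) + 1471) = 1/(-3710728/171 + 1471) = 1/(-3459187/171) = -171/3459187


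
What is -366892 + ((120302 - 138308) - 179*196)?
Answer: -419982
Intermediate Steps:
-366892 + ((120302 - 138308) - 179*196) = -366892 + (-18006 - 35084) = -366892 - 53090 = -419982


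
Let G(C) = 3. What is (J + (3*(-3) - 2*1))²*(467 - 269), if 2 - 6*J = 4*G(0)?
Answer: 31768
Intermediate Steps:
J = -5/3 (J = ⅓ - 2*3/3 = ⅓ - ⅙*12 = ⅓ - 2 = -5/3 ≈ -1.6667)
(J + (3*(-3) - 2*1))²*(467 - 269) = (-5/3 + (3*(-3) - 2*1))²*(467 - 269) = (-5/3 + (-9 - 2))²*198 = (-5/3 - 11)²*198 = (-38/3)²*198 = (1444/9)*198 = 31768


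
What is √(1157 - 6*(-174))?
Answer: √2201 ≈ 46.915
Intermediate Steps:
√(1157 - 6*(-174)) = √(1157 + 1044) = √2201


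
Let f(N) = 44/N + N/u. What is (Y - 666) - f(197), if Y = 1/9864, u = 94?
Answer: -61038092297/91330776 ≈ -668.32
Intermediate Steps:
f(N) = 44/N + N/94
Y = 1/9864 ≈ 0.00010138
(Y - 666) - f(197) = (1/9864 - 666) - (44/197 + (1/94)*197) = -6569423/9864 - (44*(1/197) + 197/94) = -6569423/9864 - (44/197 + 197/94) = -6569423/9864 - 1*42945/18518 = -6569423/9864 - 42945/18518 = -61038092297/91330776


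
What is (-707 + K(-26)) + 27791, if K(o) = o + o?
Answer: 27032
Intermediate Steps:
K(o) = 2*o
(-707 + K(-26)) + 27791 = (-707 + 2*(-26)) + 27791 = (-707 - 52) + 27791 = -759 + 27791 = 27032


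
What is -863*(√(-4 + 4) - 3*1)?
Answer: 2589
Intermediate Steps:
-863*(√(-4 + 4) - 3*1) = -863*(√0 - 3) = -863*(0 - 3) = -863*(-3) = 2589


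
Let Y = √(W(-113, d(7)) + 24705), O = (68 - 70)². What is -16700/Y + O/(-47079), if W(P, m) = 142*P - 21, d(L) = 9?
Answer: -4/47079 - 8350*√8638/4319 ≈ -179.68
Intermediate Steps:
O = 4 (O = (-2)² = 4)
W(P, m) = -21 + 142*P
Y = √8638 (Y = √((-21 + 142*(-113)) + 24705) = √((-21 - 16046) + 24705) = √(-16067 + 24705) = √8638 ≈ 92.941)
-16700/Y + O/(-47079) = -16700*√8638/8638 + 4/(-47079) = -8350*√8638/4319 + 4*(-1/47079) = -8350*√8638/4319 - 4/47079 = -4/47079 - 8350*√8638/4319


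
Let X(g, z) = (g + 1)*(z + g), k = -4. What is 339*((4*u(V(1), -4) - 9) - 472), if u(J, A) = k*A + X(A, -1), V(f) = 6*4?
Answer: -121023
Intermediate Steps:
X(g, z) = (1 + g)*(g + z)
V(f) = 24
u(J, A) = -1 + A² - 4*A (u(J, A) = -4*A + (A - 1 + A² + A*(-1)) = -4*A + (A - 1 + A² - A) = -4*A + (-1 + A²) = -1 + A² - 4*A)
339*((4*u(V(1), -4) - 9) - 472) = 339*((4*(-1 + (-4)² - 4*(-4)) - 9) - 472) = 339*((4*(-1 + 16 + 16) - 9) - 472) = 339*((4*31 - 9) - 472) = 339*((124 - 9) - 472) = 339*(115 - 472) = 339*(-357) = -121023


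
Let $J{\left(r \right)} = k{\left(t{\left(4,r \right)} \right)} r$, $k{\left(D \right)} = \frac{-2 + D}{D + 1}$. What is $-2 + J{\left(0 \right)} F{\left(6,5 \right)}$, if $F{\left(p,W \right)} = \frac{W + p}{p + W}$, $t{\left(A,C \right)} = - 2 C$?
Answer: $-2$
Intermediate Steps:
$k{\left(D \right)} = \frac{-2 + D}{1 + D}$
$F{\left(p,W \right)} = 1$ ($F{\left(p,W \right)} = \frac{W + p}{W + p} = 1$)
$J{\left(r \right)} = \frac{r \left(-2 - 2 r\right)}{1 - 2 r}$ ($J{\left(r \right)} = \frac{-2 - 2 r}{1 - 2 r} r = \frac{r \left(-2 - 2 r\right)}{1 - 2 r}$)
$-2 + J{\left(0 \right)} F{\left(6,5 \right)} = -2 + 2 \cdot 0 \frac{1}{-1 + 2 \cdot 0} \left(1 + 0\right) 1 = -2 + 2 \cdot 0 \frac{1}{-1 + 0} \cdot 1 \cdot 1 = -2 + 2 \cdot 0 \frac{1}{-1} \cdot 1 \cdot 1 = -2 + 2 \cdot 0 \left(-1\right) 1 \cdot 1 = -2 + 0 \cdot 1 = -2 + 0 = -2$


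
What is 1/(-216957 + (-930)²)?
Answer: 1/647943 ≈ 1.5433e-6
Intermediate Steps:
1/(-216957 + (-930)²) = 1/(-216957 + 864900) = 1/647943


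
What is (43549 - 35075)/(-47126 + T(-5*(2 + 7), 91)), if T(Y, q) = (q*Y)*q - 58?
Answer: -8474/419829 ≈ -0.020184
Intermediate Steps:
T(Y, q) = -58 + Y*q² (T(Y, q) = (Y*q)*q - 58 = Y*q² - 58 = -58 + Y*q²)
(43549 - 35075)/(-47126 + T(-5*(2 + 7), 91)) = (43549 - 35075)/(-47126 + (-58 - 5*(2 + 7)*91²)) = 8474/(-47126 + (-58 - 5*9*8281)) = 8474/(-47126 + (-58 - 45*8281)) = 8474/(-47126 + (-58 - 372645)) = 8474/(-47126 - 372703) = 8474/(-419829) = 8474*(-1/419829) = -8474/419829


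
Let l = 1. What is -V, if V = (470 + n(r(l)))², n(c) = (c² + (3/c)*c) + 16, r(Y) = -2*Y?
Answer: -243049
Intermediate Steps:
n(c) = 19 + c² (n(c) = (c² + 3) + 16 = (3 + c²) + 16 = 19 + c²)
V = 243049 (V = (470 + (19 + (-2*1)²))² = (470 + (19 + (-2)²))² = (470 + (19 + 4))² = (470 + 23)² = 493² = 243049)
-V = -1*243049 = -243049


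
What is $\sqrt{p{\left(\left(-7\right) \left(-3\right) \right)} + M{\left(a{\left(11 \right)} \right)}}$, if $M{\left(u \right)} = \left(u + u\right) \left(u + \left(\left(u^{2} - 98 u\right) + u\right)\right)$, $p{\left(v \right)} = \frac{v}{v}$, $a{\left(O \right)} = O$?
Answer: $i \sqrt{20569} \approx 143.42 i$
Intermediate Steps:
$p{\left(v \right)} = 1$
$M{\left(u \right)} = 2 u \left(u^{2} - 96 u\right)$ ($M{\left(u \right)} = 2 u \left(u + \left(u^{2} - 97 u\right)\right) = 2 u \left(u^{2} - 96 u\right)$)
$\sqrt{p{\left(\left(-7\right) \left(-3\right) \right)} + M{\left(a{\left(11 \right)} \right)}} = \sqrt{1 + 2 \cdot 11^{2} \left(-96 + 11\right)} = \sqrt{1 + 2 \cdot 121 \left(-85\right)} = \sqrt{1 - 20570} = \sqrt{-20569} = i \sqrt{20569}$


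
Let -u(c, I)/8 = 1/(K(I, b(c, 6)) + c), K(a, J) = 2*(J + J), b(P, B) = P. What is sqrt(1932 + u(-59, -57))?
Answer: 2*sqrt(42033665)/295 ≈ 43.955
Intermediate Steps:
K(a, J) = 4*J (K(a, J) = 2*(2*J) = 4*J)
u(c, I) = -8/(5*c) (u(c, I) = -8/(4*c + c) = -8*1/(5*c) = -8/(5*c))
sqrt(1932 + u(-59, -57)) = sqrt(1932 - 8/5/(-59)) = sqrt(1932 - 8/5*(-1/59)) = sqrt(1932 + 8/295) = sqrt(569948/295) = 2*sqrt(42033665)/295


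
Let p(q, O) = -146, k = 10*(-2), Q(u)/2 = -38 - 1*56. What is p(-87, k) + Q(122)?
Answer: -334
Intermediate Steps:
Q(u) = -188 (Q(u) = 2*(-38 - 1*56) = 2*(-38 - 56) = 2*(-94) = -188)
k = -20
p(-87, k) + Q(122) = -146 - 188 = -334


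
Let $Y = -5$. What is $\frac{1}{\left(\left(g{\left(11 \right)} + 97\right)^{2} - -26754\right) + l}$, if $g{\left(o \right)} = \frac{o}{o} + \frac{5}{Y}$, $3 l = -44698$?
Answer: $\frac{3}{63791} \approx 4.7029 \cdot 10^{-5}$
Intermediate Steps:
$l = - \frac{44698}{3}$ ($l = \frac{1}{3} \left(-44698\right) = - \frac{44698}{3} \approx -14899.0$)
$g{\left(o \right)} = 0$ ($g{\left(o \right)} = \frac{o}{o} + \frac{5}{-5} = 1 + 5 \left(- \frac{1}{5}\right) = 1 - 1 = 0$)
$\frac{1}{\left(\left(g{\left(11 \right)} + 97\right)^{2} - -26754\right) + l} = \frac{1}{\left(\left(0 + 97\right)^{2} - -26754\right) - \frac{44698}{3}} = \frac{1}{\left(97^{2} + 26754\right) - \frac{44698}{3}} = \frac{1}{\left(9409 + 26754\right) - \frac{44698}{3}} = \frac{1}{36163 - \frac{44698}{3}} = \frac{1}{\frac{63791}{3}} = \frac{3}{63791}$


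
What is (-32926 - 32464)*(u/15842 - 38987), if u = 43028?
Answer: 20192073205070/7921 ≈ 2.5492e+9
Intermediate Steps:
(-32926 - 32464)*(u/15842 - 38987) = (-32926 - 32464)*(43028/15842 - 38987) = -65390*(43028*(1/15842) - 38987) = -65390*(21514/7921 - 38987) = -65390*(-308794513/7921) = 20192073205070/7921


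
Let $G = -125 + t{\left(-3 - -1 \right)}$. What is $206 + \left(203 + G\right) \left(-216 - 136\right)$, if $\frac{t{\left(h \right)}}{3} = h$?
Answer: $-25138$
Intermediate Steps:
$t{\left(h \right)} = 3 h$
$G = -131$ ($G = -125 + 3 \left(-3 - -1\right) = -125 + 3 \left(-3 + 1\right) = -125 + 3 \left(-2\right) = -125 - 6 = -131$)
$206 + \left(203 + G\right) \left(-216 - 136\right) = 206 + \left(203 - 131\right) \left(-216 - 136\right) = 206 + 72 \left(-352\right) = 206 - 25344 = -25138$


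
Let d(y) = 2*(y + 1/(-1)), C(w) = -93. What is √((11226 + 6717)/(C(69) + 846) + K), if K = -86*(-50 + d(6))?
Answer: √218224671/251 ≈ 58.854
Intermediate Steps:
d(y) = -2 + 2*y (d(y) = 2*(y - 1) = 2*(-1 + y) = -2 + 2*y)
K = 3440 (K = -86*(-50 + (-2 + 2*6)) = -86*(-50 + (-2 + 12)) = -86*(-50 + 10) = -86*(-40) = 3440)
√((11226 + 6717)/(C(69) + 846) + K) = √((11226 + 6717)/(-93 + 846) + 3440) = √(17943/753 + 3440) = √(17943*(1/753) + 3440) = √(5981/251 + 3440) = √(869421/251) = √218224671/251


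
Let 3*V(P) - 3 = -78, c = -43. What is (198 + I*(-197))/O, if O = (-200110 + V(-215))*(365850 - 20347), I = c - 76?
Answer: -23641/69147242905 ≈ -3.4189e-7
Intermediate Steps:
I = -119 (I = -43 - 76 = -119)
V(P) = -25 (V(P) = 1 + (⅓)*(-78) = 1 - 26 = -25)
O = -69147242905 (O = (-200110 - 25)*(365850 - 20347) = -200135*345503 = -69147242905)
(198 + I*(-197))/O = (198 - 119*(-197))/(-69147242905) = (198 + 23443)*(-1/69147242905) = 23641*(-1/69147242905) = -23641/69147242905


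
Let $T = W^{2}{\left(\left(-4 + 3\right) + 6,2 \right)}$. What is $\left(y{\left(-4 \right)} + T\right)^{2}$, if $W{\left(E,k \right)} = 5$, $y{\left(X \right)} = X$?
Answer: $441$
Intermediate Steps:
$T = 25$ ($T = 5^{2} = 25$)
$\left(y{\left(-4 \right)} + T\right)^{2} = \left(-4 + 25\right)^{2} = 21^{2} = 441$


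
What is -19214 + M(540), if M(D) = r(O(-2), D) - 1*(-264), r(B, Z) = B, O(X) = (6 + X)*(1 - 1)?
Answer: -18950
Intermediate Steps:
O(X) = 0 (O(X) = (6 + X)*0 = 0)
M(D) = 264 (M(D) = 0 - 1*(-264) = 0 + 264 = 264)
-19214 + M(540) = -19214 + 264 = -18950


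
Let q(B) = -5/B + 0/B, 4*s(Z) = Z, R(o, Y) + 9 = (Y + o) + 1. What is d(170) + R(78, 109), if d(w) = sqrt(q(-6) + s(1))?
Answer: 179 + sqrt(39)/6 ≈ 180.04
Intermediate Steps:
R(o, Y) = -8 + Y + o (R(o, Y) = -9 + ((Y + o) + 1) = -9 + (1 + Y + o) = -8 + Y + o)
s(Z) = Z/4
q(B) = -5/B (q(B) = -5/B + 0 = -5/B)
d(w) = sqrt(39)/6 (d(w) = sqrt(-5/(-6) + (1/4)*1) = sqrt(-5*(-1/6) + 1/4) = sqrt(5/6 + 1/4) = sqrt(13/12) = sqrt(39)/6)
d(170) + R(78, 109) = sqrt(39)/6 + (-8 + 109 + 78) = sqrt(39)/6 + 179 = 179 + sqrt(39)/6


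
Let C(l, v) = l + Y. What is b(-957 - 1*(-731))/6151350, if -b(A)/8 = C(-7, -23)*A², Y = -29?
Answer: 2451648/1025225 ≈ 2.3913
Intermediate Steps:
C(l, v) = -29 + l (C(l, v) = l - 29 = -29 + l)
b(A) = 288*A² (b(A) = -8*(-29 - 7)*A² = -(-288)*A² = 288*A²)
b(-957 - 1*(-731))/6151350 = (288*(-957 - 1*(-731))²)/6151350 = (288*(-957 + 731)²)*(1/6151350) = (288*(-226)²)*(1/6151350) = (288*51076)*(1/6151350) = 14709888*(1/6151350) = 2451648/1025225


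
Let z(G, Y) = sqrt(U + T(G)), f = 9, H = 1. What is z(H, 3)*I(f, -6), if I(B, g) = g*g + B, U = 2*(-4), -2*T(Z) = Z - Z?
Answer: 90*I*sqrt(2) ≈ 127.28*I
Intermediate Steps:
T(Z) = 0 (T(Z) = -(Z - Z)/2 = -1/2*0 = 0)
U = -8
z(G, Y) = 2*I*sqrt(2) (z(G, Y) = sqrt(-8 + 0) = sqrt(-8) = 2*I*sqrt(2))
I(B, g) = B + g**2 (I(B, g) = g**2 + B = B + g**2)
z(H, 3)*I(f, -6) = (2*I*sqrt(2))*(9 + (-6)**2) = (2*I*sqrt(2))*(9 + 36) = (2*I*sqrt(2))*45 = 90*I*sqrt(2)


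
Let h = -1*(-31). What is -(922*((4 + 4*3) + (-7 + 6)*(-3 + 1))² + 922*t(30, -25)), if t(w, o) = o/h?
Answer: -9237518/31 ≈ -2.9798e+5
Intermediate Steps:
h = 31
t(w, o) = o/31
-(922*((4 + 4*3) + (-7 + 6)*(-3 + 1))² + 922*t(30, -25)) = -(-23050/31 + 922*((4 + 4*3) + (-7 + 6)*(-3 + 1))²) = -(-23050/31 + 922*((4 + 12) - 1*(-2))²) = -(-23050/31 + 922*(16 + 2)²) = -922/(1/(-25/31 + 18²)) = -922/(1/(-25/31 + 324)) = -922/(1/(10019/31)) = -922/31/10019 = -922*10019/31 = -9237518/31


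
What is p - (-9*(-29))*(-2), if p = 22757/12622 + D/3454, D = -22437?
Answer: 5638179350/10899097 ≈ 517.31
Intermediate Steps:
p = -51149284/10899097 (p = 22757/12622 - 22437/3454 = -51149284/10899097 ≈ -4.6930)
p - (-9*(-29))*(-2) = -51149284/10899097 - (-9*(-29))*(-2) = -51149284/10899097 - 261*(-2) = -51149284/10899097 - 1*(-522) = -51149284/10899097 + 522 = 5638179350/10899097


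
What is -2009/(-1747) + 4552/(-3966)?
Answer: 7675/3464301 ≈ 0.0022155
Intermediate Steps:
-2009/(-1747) + 4552/(-3966) = -2009*(-1/1747) + 4552*(-1/3966) = 2009/1747 - 2276/1983 = 7675/3464301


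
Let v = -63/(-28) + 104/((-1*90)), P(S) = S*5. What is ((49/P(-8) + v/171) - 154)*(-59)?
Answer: 563760163/61560 ≈ 9157.9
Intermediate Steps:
P(S) = 5*S
v = 197/180 (v = -63*(-1/28) + 104/(-90) = 9/4 + 104*(-1/90) = 9/4 - 52/45 = 197/180 ≈ 1.0944)
((49/P(-8) + v/171) - 154)*(-59) = ((49/((5*(-8))) + (197/180)/171) - 154)*(-59) = ((49/(-40) + (197/180)*(1/171)) - 154)*(-59) = ((49*(-1/40) + 197/30780) - 154)*(-59) = ((-49/40 + 197/30780) - 154)*(-59) = (-75017/61560 - 154)*(-59) = -9555257/61560*(-59) = 563760163/61560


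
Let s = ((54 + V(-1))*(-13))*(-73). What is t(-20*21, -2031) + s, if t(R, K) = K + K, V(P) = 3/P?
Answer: 44337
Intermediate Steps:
t(R, K) = 2*K
s = 48399 (s = ((54 + 3/(-1))*(-13))*(-73) = ((54 + 3*(-1))*(-13))*(-73) = ((54 - 3)*(-13))*(-73) = (51*(-13))*(-73) = -663*(-73) = 48399)
t(-20*21, -2031) + s = 2*(-2031) + 48399 = -4062 + 48399 = 44337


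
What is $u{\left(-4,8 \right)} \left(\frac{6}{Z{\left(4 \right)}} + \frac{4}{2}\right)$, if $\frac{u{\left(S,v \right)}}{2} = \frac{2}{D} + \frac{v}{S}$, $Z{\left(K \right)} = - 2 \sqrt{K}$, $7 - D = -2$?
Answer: $- \frac{16}{9} \approx -1.7778$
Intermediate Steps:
$D = 9$ ($D = 7 - -2 = 7 + 2 = 9$)
$u{\left(S,v \right)} = \frac{4}{9} + \frac{2 v}{S}$ ($u{\left(S,v \right)} = 2 \left(\frac{2}{9} + \frac{v}{S}\right) = \frac{4}{9} + \frac{2 v}{S}$)
$u{\left(-4,8 \right)} \left(\frac{6}{Z{\left(4 \right)}} + \frac{4}{2}\right) = \left(\frac{4}{9} + 2 \cdot 8 \frac{1}{-4}\right) \left(\frac{6}{\left(-2\right) \sqrt{4}} + \frac{4}{2}\right) = \left(\frac{4}{9} + 2 \cdot 8 \left(- \frac{1}{4}\right)\right) \left(\frac{6}{\left(-2\right) 2} + 4 \cdot \frac{1}{2}\right) = \left(\frac{4}{9} - 4\right) \left(\frac{6}{-4} + 2\right) = - \frac{32 \left(6 \left(- \frac{1}{4}\right) + 2\right)}{9} = - \frac{32 \left(- \frac{3}{2} + 2\right)}{9} = \left(- \frac{32}{9}\right) \frac{1}{2} = - \frac{16}{9}$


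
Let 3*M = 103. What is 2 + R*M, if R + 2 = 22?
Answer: 2066/3 ≈ 688.67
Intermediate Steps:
R = 20 (R = -2 + 22 = 20)
M = 103/3 (M = (⅓)*103 = 103/3 ≈ 34.333)
2 + R*M = 2 + 20*(103/3) = 2 + 2060/3 = 2066/3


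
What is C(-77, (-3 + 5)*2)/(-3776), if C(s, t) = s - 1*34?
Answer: 111/3776 ≈ 0.029396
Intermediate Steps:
C(s, t) = -34 + s (C(s, t) = s - 34 = -34 + s)
C(-77, (-3 + 5)*2)/(-3776) = (-34 - 77)/(-3776) = -111*(-1/3776) = 111/3776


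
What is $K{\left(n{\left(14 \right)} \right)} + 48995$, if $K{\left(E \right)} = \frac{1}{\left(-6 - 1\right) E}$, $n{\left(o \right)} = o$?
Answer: $\frac{4801509}{98} \approx 48995.0$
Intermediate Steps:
$K{\left(E \right)} = - \frac{1}{7 E}$ ($K{\left(E \right)} = \frac{1}{\left(-7\right) E} = - \frac{1}{7 E}$)
$K{\left(n{\left(14 \right)} \right)} + 48995 = - \frac{1}{7 \cdot 14} + 48995 = \left(- \frac{1}{7}\right) \frac{1}{14} + 48995 = - \frac{1}{98} + 48995 = \frac{4801509}{98}$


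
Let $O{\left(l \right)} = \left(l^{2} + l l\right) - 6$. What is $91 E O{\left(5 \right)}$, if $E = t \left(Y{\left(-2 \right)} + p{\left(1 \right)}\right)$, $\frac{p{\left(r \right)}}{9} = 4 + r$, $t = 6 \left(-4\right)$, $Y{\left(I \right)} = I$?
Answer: $-4132128$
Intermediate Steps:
$t = -24$
$O{\left(l \right)} = -6 + 2 l^{2}$ ($O{\left(l \right)} = \left(l^{2} + l^{2}\right) - 6 = 2 l^{2} - 6 = -6 + 2 l^{2}$)
$p{\left(r \right)} = 36 + 9 r$ ($p{\left(r \right)} = 9 \left(4 + r\right) = 36 + 9 r$)
$E = -1032$ ($E = - 24 \left(-2 + \left(36 + 9 \cdot 1\right)\right) = - 24 \left(-2 + \left(36 + 9\right)\right) = - 24 \left(-2 + 45\right) = \left(-24\right) 43 = -1032$)
$91 E O{\left(5 \right)} = 91 \left(-1032\right) \left(-6 + 2 \cdot 5^{2}\right) = - 93912 \left(-6 + 2 \cdot 25\right) = - 93912 \left(-6 + 50\right) = \left(-93912\right) 44 = -4132128$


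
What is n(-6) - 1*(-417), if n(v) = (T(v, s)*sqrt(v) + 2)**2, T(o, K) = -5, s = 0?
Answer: 271 - 20*I*sqrt(6) ≈ 271.0 - 48.99*I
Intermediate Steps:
n(v) = (2 - 5*sqrt(v))**2 (n(v) = (-5*sqrt(v) + 2)**2 = (2 - 5*sqrt(v))**2)
n(-6) - 1*(-417) = (2 - 5*I*sqrt(6))**2 - 1*(-417) = (2 - 5*I*sqrt(6))**2 + 417 = 417 + (2 - 5*I*sqrt(6))**2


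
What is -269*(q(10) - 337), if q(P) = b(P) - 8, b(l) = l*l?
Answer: 65905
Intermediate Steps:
b(l) = l**2
q(P) = -8 + P**2 (q(P) = P**2 - 8 = -8 + P**2)
-269*(q(10) - 337) = -269*((-8 + 10**2) - 337) = -269*((-8 + 100) - 337) = -269*(92 - 337) = -269*(-245) = 65905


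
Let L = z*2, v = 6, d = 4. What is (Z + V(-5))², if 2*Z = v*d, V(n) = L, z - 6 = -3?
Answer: 324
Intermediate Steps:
z = 3 (z = 6 - 3 = 3)
L = 6 (L = 3*2 = 6)
V(n) = 6
Z = 12 (Z = (6*4)/2 = (½)*24 = 12)
(Z + V(-5))² = (12 + 6)² = 18² = 324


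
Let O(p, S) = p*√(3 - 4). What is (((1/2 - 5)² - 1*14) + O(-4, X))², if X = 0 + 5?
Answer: 369/16 - 50*I ≈ 23.063 - 50.0*I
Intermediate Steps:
X = 5
O(p, S) = I*p (O(p, S) = p*√(-1) = p*I = I*p)
(((1/2 - 5)² - 1*14) + O(-4, X))² = (((1/2 - 5)² - 1*14) + I*(-4))² = (((½ - 5)² - 14) - 4*I)² = (((-9/2)² - 14) - 4*I)² = ((81/4 - 14) - 4*I)² = (25/4 - 4*I)²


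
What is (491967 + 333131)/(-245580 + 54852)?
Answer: -412549/95364 ≈ -4.3260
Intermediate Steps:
(491967 + 333131)/(-245580 + 54852) = 825098/(-190728) = 825098*(-1/190728) = -412549/95364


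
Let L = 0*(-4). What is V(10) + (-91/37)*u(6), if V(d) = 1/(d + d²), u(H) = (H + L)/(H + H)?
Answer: -2484/2035 ≈ -1.2206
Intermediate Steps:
L = 0
u(H) = ½ (u(H) = (H + 0)/(H + H) = H/((2*H)) = H*(1/(2*H)) = ½)
V(10) + (-91/37)*u(6) = 1/(10*(1 + 10)) - 91/37*(½) = (⅒)/11 - 91*1/37*(½) = (⅒)*(1/11) - 91/37*½ = 1/110 - 91/74 = -2484/2035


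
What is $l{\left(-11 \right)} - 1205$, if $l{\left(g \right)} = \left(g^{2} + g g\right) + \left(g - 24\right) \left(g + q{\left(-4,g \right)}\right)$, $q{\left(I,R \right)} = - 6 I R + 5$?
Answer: $8487$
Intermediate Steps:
$q{\left(I,R \right)} = 5 - 6 I R$ ($q{\left(I,R \right)} = - 6 I R + 5 = 5 - 6 I R$)
$l{\left(g \right)} = 2 g^{2} + \left(-24 + g\right) \left(5 + 25 g\right)$ ($l{\left(g \right)} = \left(g^{2} + g g\right) + \left(g - 24\right) \left(g + \left(5 - - 24 g\right)\right) = \left(g^{2} + g^{2}\right) + \left(-24 + g\right) \left(g + \left(5 + 24 g\right)\right) = 2 g^{2} + \left(-24 + g\right) \left(5 + 25 g\right)$)
$l{\left(-11 \right)} - 1205 = \left(-120 - -6545 + 27 \left(-11\right)^{2}\right) - 1205 = \left(-120 + 6545 + 27 \cdot 121\right) - 1205 = \left(-120 + 6545 + 3267\right) - 1205 = 9692 - 1205 = 8487$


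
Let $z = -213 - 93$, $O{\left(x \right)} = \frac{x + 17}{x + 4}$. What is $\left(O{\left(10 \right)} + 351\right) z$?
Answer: $- \frac{755973}{7} \approx -1.08 \cdot 10^{5}$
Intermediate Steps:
$O{\left(x \right)} = \frac{17 + x}{4 + x}$
$z = -306$ ($z = -213 - 93 = -306$)
$\left(O{\left(10 \right)} + 351\right) z = \left(\frac{17 + 10}{4 + 10} + 351\right) \left(-306\right) = \left(\frac{1}{14} \cdot 27 + 351\right) \left(-306\right) = \left(\frac{27}{14} + 351\right) \left(-306\right) = \frac{4941}{14} \left(-306\right) = - \frac{755973}{7}$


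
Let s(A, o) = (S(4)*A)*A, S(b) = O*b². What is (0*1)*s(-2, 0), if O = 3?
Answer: 0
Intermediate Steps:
S(b) = 3*b²
s(A, o) = 48*A² (s(A, o) = ((3*4²)*A)*A = ((3*16)*A)*A = (48*A)*A = 48*A²)
(0*1)*s(-2, 0) = (0*1)*(48*(-2)²) = 0*(48*4) = 0*192 = 0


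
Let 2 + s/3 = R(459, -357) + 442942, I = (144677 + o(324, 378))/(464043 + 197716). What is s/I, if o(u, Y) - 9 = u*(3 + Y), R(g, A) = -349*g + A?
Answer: 280313171292/134065 ≈ 2.0909e+6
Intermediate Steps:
R(g, A) = A - 349*g
o(u, Y) = 9 + u*(3 + Y)
I = 268130/661759 (I = (144677 + (9 + 3*324 + 378*324))/(464043 + 197716) = (144677 + (9 + 972 + 122472))/661759 = (144677 + 123453)*(1/661759) = 268130*(1/661759) = 268130/661759 ≈ 0.40518)
s = 847176 (s = -6 + 3*((-357 - 349*459) + 442942) = -6 + 3*((-357 - 160191) + 442942) = -6 + 3*(-160548 + 442942) = -6 + 3*282394 = -6 + 847182 = 847176)
s/I = 847176/(268130/661759) = 847176*(661759/268130) = 280313171292/134065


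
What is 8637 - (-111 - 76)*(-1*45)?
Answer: 222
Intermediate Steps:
8637 - (-111 - 76)*(-1*45) = 8637 - (-187)*(-45) = 8637 - 1*8415 = 8637 - 8415 = 222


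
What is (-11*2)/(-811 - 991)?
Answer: 11/901 ≈ 0.012209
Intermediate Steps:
(-11*2)/(-811 - 991) = -22/(-1802) = -22*(-1/1802) = 11/901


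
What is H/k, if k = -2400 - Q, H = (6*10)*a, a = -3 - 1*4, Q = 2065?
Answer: 84/893 ≈ 0.094065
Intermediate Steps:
a = -7 (a = -3 - 4 = -7)
H = -420 (H = (6*10)*(-7) = 60*(-7) = -420)
k = -4465 (k = -2400 - 1*2065 = -2400 - 2065 = -4465)
H/k = -420/(-4465) = -420*(-1/4465) = 84/893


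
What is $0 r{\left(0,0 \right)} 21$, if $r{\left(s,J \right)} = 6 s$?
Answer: $0$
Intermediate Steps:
$0 r{\left(0,0 \right)} 21 = 0 \cdot 6 \cdot 0 \cdot 21 = 0 \cdot 0 \cdot 21 = 0 \cdot 21 = 0$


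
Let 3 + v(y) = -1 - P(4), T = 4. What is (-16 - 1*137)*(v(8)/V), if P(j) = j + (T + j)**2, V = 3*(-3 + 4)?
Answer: 3672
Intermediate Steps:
V = 3 (V = 3*1 = 3)
P(j) = j + (4 + j)**2
v(y) = -72 (v(y) = -3 + (-1 - (4 + (4 + 4)**2)) = -3 + (-1 - (4 + 8**2)) = -3 + (-1 - (4 + 64)) = -3 + (-1 - 1*68) = -3 + (-1 - 68) = -3 - 69 = -72)
(-16 - 1*137)*(v(8)/V) = (-16 - 1*137)*(-72/3) = (-16 - 137)*(-72*1/3) = -153*(-24) = 3672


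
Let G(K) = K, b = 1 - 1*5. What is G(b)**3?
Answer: -64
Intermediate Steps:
b = -4 (b = 1 - 5 = -4)
G(b)**3 = (-4)**3 = -64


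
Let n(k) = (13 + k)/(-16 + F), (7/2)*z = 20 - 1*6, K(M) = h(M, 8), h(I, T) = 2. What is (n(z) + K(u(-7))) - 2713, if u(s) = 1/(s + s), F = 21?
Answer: -13538/5 ≈ -2707.6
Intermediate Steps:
u(s) = 1/(2*s)
K(M) = 2
z = 4 (z = 2*(20 - 1*6)/7 = 2*(20 - 6)/7 = (2/7)*14 = 4)
n(k) = 13/5 + k/5 (n(k) = (13 + k)/(-16 + 21) = (13 + k)/5 = (13 + k)*(1/5) = 13/5 + k/5)
(n(z) + K(u(-7))) - 2713 = ((13/5 + (1/5)*4) + 2) - 2713 = ((13/5 + 4/5) + 2) - 2713 = (17/5 + 2) - 2713 = 27/5 - 2713 = -13538/5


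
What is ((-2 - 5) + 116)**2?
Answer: 11881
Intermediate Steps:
((-2 - 5) + 116)**2 = (-7 + 116)**2 = 109**2 = 11881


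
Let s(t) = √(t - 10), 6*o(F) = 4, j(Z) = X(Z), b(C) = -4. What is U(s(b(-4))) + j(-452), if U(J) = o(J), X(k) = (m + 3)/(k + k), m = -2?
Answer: 1805/2712 ≈ 0.66556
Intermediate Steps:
X(k) = 1/(2*k) (X(k) = (-2 + 3)/(k + k) = 1/(2*k))
j(Z) = 1/(2*Z)
o(F) = ⅔ (o(F) = (⅙)*4 = ⅔)
s(t) = √(-10 + t)
U(J) = ⅔
U(s(b(-4))) + j(-452) = ⅔ + (½)/(-452) = ⅔ + (½)*(-1/452) = ⅔ - 1/904 = 1805/2712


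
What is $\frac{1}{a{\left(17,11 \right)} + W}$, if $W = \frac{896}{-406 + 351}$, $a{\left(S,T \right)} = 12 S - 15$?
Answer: $\frac{55}{9499} \approx 0.0057901$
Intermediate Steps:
$a{\left(S,T \right)} = -15 + 12 S$
$W = - \frac{896}{55}$ ($W = \frac{896}{-55} = 896 \left(- \frac{1}{55}\right) = - \frac{896}{55} \approx -16.291$)
$\frac{1}{a{\left(17,11 \right)} + W} = \frac{1}{\left(-15 + 12 \cdot 17\right) - \frac{896}{55}} = \frac{1}{\left(-15 + 204\right) - \frac{896}{55}} = \frac{1}{189 - \frac{896}{55}} = \frac{1}{\frac{9499}{55}} = \frac{55}{9499}$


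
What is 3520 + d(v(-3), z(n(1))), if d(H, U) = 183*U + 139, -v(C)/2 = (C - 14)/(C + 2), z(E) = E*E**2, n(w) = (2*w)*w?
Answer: 5123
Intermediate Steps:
n(w) = 2*w**2
z(E) = E**3
v(C) = -2*(-14 + C)/(2 + C) (v(C) = -2*(C - 14)/(C + 2) = -2*(-14 + C)/(2 + C))
d(H, U) = 139 + 183*U
3520 + d(v(-3), z(n(1))) = 3520 + (139 + 183*(2*1**2)**3) = 3520 + (139 + 183*(2*1)**3) = 3520 + (139 + 183*2**3) = 3520 + (139 + 183*8) = 3520 + (139 + 1464) = 3520 + 1603 = 5123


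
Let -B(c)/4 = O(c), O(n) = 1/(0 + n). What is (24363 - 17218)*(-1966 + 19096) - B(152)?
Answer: 4650966301/38 ≈ 1.2239e+8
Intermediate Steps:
O(n) = 1/n
B(c) = -4/c
(24363 - 17218)*(-1966 + 19096) - B(152) = (24363 - 17218)*(-1966 + 19096) - (-4)/152 = 7145*17130 - (-4)/152 = 122393850 - 1*(-1/38) = 122393850 + 1/38 = 4650966301/38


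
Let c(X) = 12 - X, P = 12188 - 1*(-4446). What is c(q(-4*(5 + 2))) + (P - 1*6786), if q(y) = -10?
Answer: 9870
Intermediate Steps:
P = 16634 (P = 12188 + 4446 = 16634)
c(q(-4*(5 + 2))) + (P - 1*6786) = (12 - 1*(-10)) + (16634 - 1*6786) = (12 + 10) + (16634 - 6786) = 22 + 9848 = 9870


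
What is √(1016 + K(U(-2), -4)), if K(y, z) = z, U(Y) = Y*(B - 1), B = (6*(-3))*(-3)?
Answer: 2*√253 ≈ 31.812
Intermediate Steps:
B = 54 (B = -18*(-3) = 54)
U(Y) = 53*Y (U(Y) = Y*(54 - 1) = Y*53 = 53*Y)
√(1016 + K(U(-2), -4)) = √(1016 - 4) = √1012 = 2*√253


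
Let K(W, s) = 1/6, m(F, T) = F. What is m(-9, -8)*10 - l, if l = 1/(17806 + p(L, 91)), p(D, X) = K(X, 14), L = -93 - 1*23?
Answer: -9615336/106837 ≈ -90.000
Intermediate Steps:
K(W, s) = 1/6
L = -116 (L = -93 - 23 = -116)
p(D, X) = 1/6
l = 6/106837 (l = 1/(17806 + 1/6) = 1/(106837/6) = 6/106837 ≈ 5.6160e-5)
m(-9, -8)*10 - l = -9*10 - 1*6/106837 = -90 - 6/106837 = -9615336/106837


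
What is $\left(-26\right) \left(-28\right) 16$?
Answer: $11648$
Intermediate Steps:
$\left(-26\right) \left(-28\right) 16 = 728 \cdot 16 = 11648$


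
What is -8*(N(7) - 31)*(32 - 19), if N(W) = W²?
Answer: -1872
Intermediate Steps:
-8*(N(7) - 31)*(32 - 19) = -8*(7² - 31)*(32 - 19) = -8*(49 - 31)*13 = -144*13 = -8*234 = -1872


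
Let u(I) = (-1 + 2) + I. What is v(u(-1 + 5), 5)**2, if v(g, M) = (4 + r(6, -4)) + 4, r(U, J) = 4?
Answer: 144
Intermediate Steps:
u(I) = 1 + I
v(g, M) = 12 (v(g, M) = (4 + 4) + 4 = 8 + 4 = 12)
v(u(-1 + 5), 5)**2 = 12**2 = 144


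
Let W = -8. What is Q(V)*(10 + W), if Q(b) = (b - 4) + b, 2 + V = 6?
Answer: 8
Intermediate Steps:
V = 4 (V = -2 + 6 = 4)
Q(b) = -4 + 2*b (Q(b) = (-4 + b) + b = -4 + 2*b)
Q(V)*(10 + W) = (-4 + 2*4)*(10 - 8) = (-4 + 8)*2 = 4*2 = 8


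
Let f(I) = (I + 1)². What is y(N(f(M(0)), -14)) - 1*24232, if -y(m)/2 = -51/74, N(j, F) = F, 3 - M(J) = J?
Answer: -896533/37 ≈ -24231.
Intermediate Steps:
M(J) = 3 - J
f(I) = (1 + I)²
y(m) = 51/37 (y(m) = -(-102)/74 = -2*(-51/74) = 51/37)
y(N(f(M(0)), -14)) - 1*24232 = 51/37 - 1*24232 = 51/37 - 24232 = -896533/37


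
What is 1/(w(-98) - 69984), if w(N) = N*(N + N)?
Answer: -1/50776 ≈ -1.9694e-5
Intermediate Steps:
w(N) = 2*N² (w(N) = N*(2*N) = 2*N²)
1/(w(-98) - 69984) = 1/(2*(-98)² - 69984) = 1/(2*9604 - 69984) = 1/(19208 - 69984) = 1/(-50776) = -1/50776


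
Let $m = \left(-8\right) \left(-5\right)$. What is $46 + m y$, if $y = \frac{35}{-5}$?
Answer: $-234$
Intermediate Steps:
$y = -7$ ($y = 35 \left(- \frac{1}{5}\right) = -7$)
$m = 40$
$46 + m y = 46 + 40 \left(-7\right) = 46 - 280 = -234$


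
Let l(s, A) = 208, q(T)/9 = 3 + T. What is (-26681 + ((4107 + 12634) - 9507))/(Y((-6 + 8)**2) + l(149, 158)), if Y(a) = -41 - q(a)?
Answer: -19447/104 ≈ -186.99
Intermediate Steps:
q(T) = 27 + 9*T (q(T) = 9*(3 + T) = 27 + 9*T)
Y(a) = -68 - 9*a (Y(a) = -41 - (27 + 9*a) = -41 + (-27 - 9*a) = -68 - 9*a)
(-26681 + ((4107 + 12634) - 9507))/(Y((-6 + 8)**2) + l(149, 158)) = (-26681 + ((4107 + 12634) - 9507))/((-68 - 9*(-6 + 8)**2) + 208) = (-26681 + (16741 - 9507))/((-68 - 9*2**2) + 208) = (-26681 + 7234)/((-68 - 9*4) + 208) = -19447/((-68 - 36) + 208) = -19447/(-104 + 208) = -19447/104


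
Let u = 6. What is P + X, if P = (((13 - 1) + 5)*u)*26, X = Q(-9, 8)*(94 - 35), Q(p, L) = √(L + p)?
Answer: 2652 + 59*I ≈ 2652.0 + 59.0*I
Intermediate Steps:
X = 59*I (X = √(8 - 9)*(94 - 35) = √(-1)*59 = I*59 = 59*I ≈ 59.0*I)
P = 2652 (P = (((13 - 1) + 5)*6)*26 = ((12 + 5)*6)*26 = (17*6)*26 = 102*26 = 2652)
P + X = 2652 + 59*I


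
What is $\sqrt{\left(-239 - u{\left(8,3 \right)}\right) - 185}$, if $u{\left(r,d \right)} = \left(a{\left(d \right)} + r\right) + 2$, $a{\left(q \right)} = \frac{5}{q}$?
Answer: $\frac{i \sqrt{3921}}{3} \approx 20.873 i$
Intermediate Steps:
$u{\left(r,d \right)} = 2 + r + \frac{5}{d}$ ($u{\left(r,d \right)} = \left(\frac{5}{d} + r\right) + 2 = \left(r + \frac{5}{d}\right) + 2 = 2 + r + \frac{5}{d}$)
$\sqrt{\left(-239 - u{\left(8,3 \right)}\right) - 185} = \sqrt{\left(-239 - \left(2 + 8 + \frac{5}{3}\right)\right) - 185} = \sqrt{\left(-239 - \frac{35}{3}\right) - 185} = \sqrt{- \frac{752}{3} - 185} = \sqrt{- \frac{1307}{3}} = \frac{i \sqrt{3921}}{3}$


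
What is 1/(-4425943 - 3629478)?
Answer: -1/8055421 ≈ -1.2414e-7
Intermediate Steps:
1/(-4425943 - 3629478) = 1/(-8055421) = -1/8055421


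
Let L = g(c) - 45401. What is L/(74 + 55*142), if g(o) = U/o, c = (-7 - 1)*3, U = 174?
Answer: -181633/31536 ≈ -5.7595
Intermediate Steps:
c = -24 (c = -8*3 = -24)
g(o) = 174/o
L = -181633/4 (L = 174/(-24) - 45401 = 174*(-1/24) - 45401 = -29/4 - 45401 = -181633/4 ≈ -45408.)
L/(74 + 55*142) = -181633/(4*(74 + 55*142)) = -181633/(4*(74 + 7810)) = -181633/4/7884 = -181633/4*1/7884 = -181633/31536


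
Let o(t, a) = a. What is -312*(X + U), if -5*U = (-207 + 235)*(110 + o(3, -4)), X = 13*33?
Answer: 256776/5 ≈ 51355.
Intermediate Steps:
X = 429
U = -2968/5 (U = -(-207 + 235)*(110 - 4)/5 = -28*106/5 = -⅕*2968 = -2968/5 ≈ -593.60)
-312*(X + U) = -312*(429 - 2968/5) = -312*(-823/5) = 256776/5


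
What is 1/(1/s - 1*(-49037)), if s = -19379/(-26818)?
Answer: 19379/950314841 ≈ 2.0392e-5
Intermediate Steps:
s = 19379/26818 (s = -19379*(-1/26818) = 19379/26818 ≈ 0.72261)
1/(1/s - 1*(-49037)) = 1/(1/(19379/26818) - 1*(-49037)) = 1/(26818/19379 + 49037) = 1/(950314841/19379) = 19379/950314841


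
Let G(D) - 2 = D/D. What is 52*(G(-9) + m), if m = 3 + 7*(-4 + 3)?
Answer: -52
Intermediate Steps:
G(D) = 3 (G(D) = 2 + D/D = 2 + 1 = 3)
m = -4 (m = 3 + 7*(-1) = 3 - 7 = -4)
52*(G(-9) + m) = 52*(3 - 4) = 52*(-1) = -52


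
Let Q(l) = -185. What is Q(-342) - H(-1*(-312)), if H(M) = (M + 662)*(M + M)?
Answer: -607961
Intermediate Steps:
H(M) = 2*M*(662 + M) (H(M) = (662 + M)*(2*M) = 2*M*(662 + M))
Q(-342) - H(-1*(-312)) = -185 - 2*(-1*(-312))*(662 - 1*(-312)) = -185 - 2*312*(662 + 312) = -185 - 2*312*974 = -185 - 1*607776 = -185 - 607776 = -607961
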